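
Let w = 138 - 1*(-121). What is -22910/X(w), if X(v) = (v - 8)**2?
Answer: -22910/63001 ≈ -0.36365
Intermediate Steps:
w = 259 (w = 138 + 121 = 259)
X(v) = (-8 + v)**2
-22910/X(w) = -22910/(-8 + 259)**2 = -22910/(251**2) = -22910/63001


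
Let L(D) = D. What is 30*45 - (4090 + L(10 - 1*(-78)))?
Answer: -2828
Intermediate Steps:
30*45 - (4090 + L(10 - 1*(-78))) = 30*45 - (4090 + (10 - 1*(-78))) = 1350 - (4090 + (10 + 78)) = 1350 - (4090 + 88) = 1350 - 1*4178 = 1350 - 4178 = -2828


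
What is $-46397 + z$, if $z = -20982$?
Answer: $-67379$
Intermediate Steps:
$-46397 + z = -46397 - 20982 = -67379$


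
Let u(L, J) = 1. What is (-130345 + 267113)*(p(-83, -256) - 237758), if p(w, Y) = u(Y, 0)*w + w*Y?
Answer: -29622991424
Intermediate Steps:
p(w, Y) = w + Y*w (p(w, Y) = 1*w + w*Y = w + Y*w)
(-130345 + 267113)*(p(-83, -256) - 237758) = (-130345 + 267113)*(-83*(1 - 256) - 237758) = 136768*(-83*(-255) - 237758) = 136768*(21165 - 237758) = 136768*(-216593) = -29622991424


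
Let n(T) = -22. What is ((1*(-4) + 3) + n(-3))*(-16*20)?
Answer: 7360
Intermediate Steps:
((1*(-4) + 3) + n(-3))*(-16*20) = ((1*(-4) + 3) - 22)*(-16*20) = ((-4 + 3) - 22)*(-320) = (-1 - 22)*(-320) = -23*(-320) = 7360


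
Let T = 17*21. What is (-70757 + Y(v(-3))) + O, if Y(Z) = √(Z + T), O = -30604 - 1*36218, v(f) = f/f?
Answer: -137579 + √358 ≈ -1.3756e+5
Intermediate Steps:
T = 357
v(f) = 1
O = -66822 (O = -30604 - 36218 = -66822)
Y(Z) = √(357 + Z) (Y(Z) = √(Z + 357) = √(357 + Z))
(-70757 + Y(v(-3))) + O = (-70757 + √(357 + 1)) - 66822 = (-70757 + √358) - 66822 = -137579 + √358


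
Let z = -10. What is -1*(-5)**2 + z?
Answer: -35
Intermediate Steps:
-1*(-5)**2 + z = -1*(-5)**2 - 10 = -1*25 - 10 = -25 - 10 = -35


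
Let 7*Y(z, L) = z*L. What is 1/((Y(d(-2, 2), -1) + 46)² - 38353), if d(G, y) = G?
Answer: -49/1774321 ≈ -2.7616e-5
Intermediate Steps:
Y(z, L) = L*z/7 (Y(z, L) = (z*L)/7 = (L*z)/7 = L*z/7)
1/((Y(d(-2, 2), -1) + 46)² - 38353) = 1/(((⅐)*(-1)*(-2) + 46)² - 38353) = 1/((2/7 + 46)² - 38353) = 1/((324/7)² - 38353) = 1/(104976/49 - 38353) = 1/(-1774321/49) = -49/1774321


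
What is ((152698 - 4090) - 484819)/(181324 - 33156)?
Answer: -336211/148168 ≈ -2.2691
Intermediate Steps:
((152698 - 4090) - 484819)/(181324 - 33156) = (148608 - 484819)/148168 = -336211*1/148168 = -336211/148168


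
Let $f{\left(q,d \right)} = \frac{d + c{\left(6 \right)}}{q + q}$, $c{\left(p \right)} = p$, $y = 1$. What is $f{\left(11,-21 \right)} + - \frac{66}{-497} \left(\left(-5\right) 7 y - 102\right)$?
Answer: $- \frac{206379}{10934} \approx -18.875$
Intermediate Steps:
$f{\left(q,d \right)} = \frac{6 + d}{2 q}$ ($f{\left(q,d \right)} = \frac{d + 6}{q + q} = \frac{6 + d}{2 q}$)
$f{\left(11,-21 \right)} + - \frac{66}{-497} \left(\left(-5\right) 7 y - 102\right) = \frac{6 - 21}{2 \cdot 11} + - \frac{66}{-497} \left(\left(-5\right) 7 \cdot 1 - 102\right) = \frac{1}{2} \cdot \frac{1}{11} \left(-15\right) + \left(-66\right) \left(- \frac{1}{497}\right) \left(\left(-35\right) 1 - 102\right) = - \frac{15}{22} + \frac{66 \left(-35 - 102\right)}{497} = - \frac{15}{22} + \frac{66}{497} \left(-137\right) = - \frac{15}{22} - \frac{9042}{497} = - \frac{206379}{10934}$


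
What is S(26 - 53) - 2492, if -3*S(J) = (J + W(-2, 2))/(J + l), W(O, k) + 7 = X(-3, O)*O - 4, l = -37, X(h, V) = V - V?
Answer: -239251/96 ≈ -2492.2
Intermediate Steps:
X(h, V) = 0
W(O, k) = -11 (W(O, k) = -7 + (0*O - 4) = -7 + (0 - 4) = -7 - 4 = -11)
S(J) = -(-11 + J)/(3*(-37 + J)) (S(J) = -(J - 11)/(3*(J - 37)) = -(-11 + J)/(3*(-37 + J)))
S(26 - 53) - 2492 = (11 - (26 - 53))/(3*(-37 + (26 - 53))) - 2492 = (11 - 1*(-27))/(3*(-37 - 27)) - 2492 = (1/3)*(11 + 27)/(-64) - 2492 = (1/3)*(-1/64)*38 - 2492 = -19/96 - 2492 = -239251/96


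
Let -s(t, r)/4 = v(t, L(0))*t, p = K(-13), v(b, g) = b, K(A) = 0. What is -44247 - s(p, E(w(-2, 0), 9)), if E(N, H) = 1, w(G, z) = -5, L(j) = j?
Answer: -44247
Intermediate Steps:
p = 0
s(t, r) = -4*t² (s(t, r) = -4*t*t = -4*t²)
-44247 - s(p, E(w(-2, 0), 9)) = -44247 - (-4)*0² = -44247 - (-4)*0 = -44247 - 1*0 = -44247 + 0 = -44247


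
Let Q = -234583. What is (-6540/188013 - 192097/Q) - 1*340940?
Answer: -5012335336221273/14701551193 ≈ -3.4094e+5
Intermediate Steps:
(-6540/188013 - 192097/Q) - 1*340940 = (-6540/188013 - 192097/(-234583)) - 1*340940 = (-6540*1/188013 - 192097*(-1/234583)) - 340940 = (-2180/62671 + 192097/234583) - 340940 = 11527520147/14701551193 - 340940 = -5012335336221273/14701551193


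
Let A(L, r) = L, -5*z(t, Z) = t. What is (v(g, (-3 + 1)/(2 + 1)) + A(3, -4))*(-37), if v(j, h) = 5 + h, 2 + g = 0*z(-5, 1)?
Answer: -814/3 ≈ -271.33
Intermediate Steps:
z(t, Z) = -t/5
g = -2 (g = -2 + 0*(-⅕*(-5)) = -2 + 0*1 = -2 + 0 = -2)
(v(g, (-3 + 1)/(2 + 1)) + A(3, -4))*(-37) = ((5 + (-3 + 1)/(2 + 1)) + 3)*(-37) = ((5 - 2/3) + 3)*(-37) = ((5 - 2*⅓) + 3)*(-37) = ((5 - ⅔) + 3)*(-37) = (13/3 + 3)*(-37) = (22/3)*(-37) = -814/3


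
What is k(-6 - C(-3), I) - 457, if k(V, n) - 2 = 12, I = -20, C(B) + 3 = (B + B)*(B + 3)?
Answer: -443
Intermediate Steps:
C(B) = -3 + 2*B*(3 + B) (C(B) = -3 + (B + B)*(B + 3) = -3 + (2*B)*(3 + B) = -3 + 2*B*(3 + B))
k(V, n) = 14 (k(V, n) = 2 + 12 = 14)
k(-6 - C(-3), I) - 457 = 14 - 457 = -443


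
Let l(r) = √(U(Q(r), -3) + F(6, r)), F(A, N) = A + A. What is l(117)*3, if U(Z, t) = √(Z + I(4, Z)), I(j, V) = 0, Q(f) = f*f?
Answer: 3*√129 ≈ 34.073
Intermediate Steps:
Q(f) = f²
F(A, N) = 2*A
U(Z, t) = √Z (U(Z, t) = √(Z + 0) = √Z)
l(r) = √(12 + √(r²)) (l(r) = √(√(r²) + 2*6) = √(√(r²) + 12) = √(12 + √(r²)))
l(117)*3 = √(12 + √(117²))*3 = √(12 + √13689)*3 = √(12 + 117)*3 = √129*3 = 3*√129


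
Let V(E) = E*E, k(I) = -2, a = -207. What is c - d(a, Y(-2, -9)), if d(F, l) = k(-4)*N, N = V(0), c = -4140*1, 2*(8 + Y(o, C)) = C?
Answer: -4140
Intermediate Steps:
V(E) = E²
Y(o, C) = -8 + C/2
c = -4140
N = 0 (N = 0² = 0)
d(F, l) = 0 (d(F, l) = -2*0 = 0)
c - d(a, Y(-2, -9)) = -4140 - 1*0 = -4140 + 0 = -4140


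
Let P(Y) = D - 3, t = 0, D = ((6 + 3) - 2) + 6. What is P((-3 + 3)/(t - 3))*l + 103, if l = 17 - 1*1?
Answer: 263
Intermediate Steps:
D = 13 (D = (9 - 2) + 6 = 7 + 6 = 13)
P(Y) = 10 (P(Y) = 13 - 3 = 10)
l = 16 (l = 17 - 1 = 16)
P((-3 + 3)/(t - 3))*l + 103 = 10*16 + 103 = 160 + 103 = 263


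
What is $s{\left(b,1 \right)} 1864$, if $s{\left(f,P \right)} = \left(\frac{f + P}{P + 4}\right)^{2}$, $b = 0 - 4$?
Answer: $\frac{16776}{25} \approx 671.04$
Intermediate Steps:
$b = -4$
$s{\left(f,P \right)} = \frac{\left(P + f\right)^{2}}{\left(4 + P\right)^{2}}$ ($s{\left(f,P \right)} = \left(\frac{P + f}{4 + P}\right)^{2} = \frac{\left(P + f\right)^{2}}{\left(4 + P\right)^{2}}$)
$s{\left(b,1 \right)} 1864 = \frac{\left(1 - 4\right)^{2}}{\left(4 + 1\right)^{2}} \cdot 1864 = \frac{\left(-3\right)^{2}}{25} \cdot 1864 = \frac{1}{25} \cdot 9 \cdot 1864 = \frac{9}{25} \cdot 1864 = \frac{16776}{25}$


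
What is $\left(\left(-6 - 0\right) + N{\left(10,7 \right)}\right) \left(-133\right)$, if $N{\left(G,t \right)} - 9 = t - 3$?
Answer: $-931$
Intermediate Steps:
$N{\left(G,t \right)} = 6 + t$ ($N{\left(G,t \right)} = 9 + \left(t - 3\right) = 9 + \left(-3 + t\right) = 6 + t$)
$\left(\left(-6 - 0\right) + N{\left(10,7 \right)}\right) \left(-133\right) = \left(\left(-6 - 0\right) + \left(6 + 7\right)\right) \left(-133\right) = \left(\left(-6 + 0\right) + 13\right) \left(-133\right) = \left(-6 + 13\right) \left(-133\right) = 7 \left(-133\right) = -931$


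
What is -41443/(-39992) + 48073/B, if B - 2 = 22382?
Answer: 356274441/111897616 ≈ 3.1839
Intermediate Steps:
B = 22384 (B = 2 + 22382 = 22384)
-41443/(-39992) + 48073/B = -41443/(-39992) + 48073/22384 = -41443*(-1/39992) + 48073*(1/22384) = 41443/39992 + 48073/22384 = 356274441/111897616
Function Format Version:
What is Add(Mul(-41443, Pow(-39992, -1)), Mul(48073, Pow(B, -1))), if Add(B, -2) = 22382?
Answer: Rational(356274441, 111897616) ≈ 3.1839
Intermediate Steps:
B = 22384 (B = Add(2, 22382) = 22384)
Add(Mul(-41443, Pow(-39992, -1)), Mul(48073, Pow(B, -1))) = Add(Mul(-41443, Pow(-39992, -1)), Mul(48073, Pow(22384, -1))) = Add(Mul(-41443, Rational(-1, 39992)), Mul(48073, Rational(1, 22384))) = Add(Rational(41443, 39992), Rational(48073, 22384)) = Rational(356274441, 111897616)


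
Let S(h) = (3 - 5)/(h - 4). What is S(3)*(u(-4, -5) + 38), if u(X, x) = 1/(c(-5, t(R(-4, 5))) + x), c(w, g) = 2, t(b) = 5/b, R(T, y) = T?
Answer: 226/3 ≈ 75.333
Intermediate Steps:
S(h) = -2/(-4 + h)
u(X, x) = 1/(2 + x)
S(3)*(u(-4, -5) + 38) = (-2/(-4 + 3))*(1/(2 - 5) + 38) = (-2/(-1))*(1/(-3) + 38) = (-2*(-1))*(-1/3 + 38) = 2*(113/3) = 226/3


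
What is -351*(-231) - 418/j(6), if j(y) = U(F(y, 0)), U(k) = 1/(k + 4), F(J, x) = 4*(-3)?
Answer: 84425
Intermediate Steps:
F(J, x) = -12
U(k) = 1/(4 + k)
j(y) = -1/8 (j(y) = 1/(4 - 12) = 1/(-8) = -1/8)
-351*(-231) - 418/j(6) = -351*(-231) - 418/(-1/8) = 81081 - 418*(-8) = 81081 + 3344 = 84425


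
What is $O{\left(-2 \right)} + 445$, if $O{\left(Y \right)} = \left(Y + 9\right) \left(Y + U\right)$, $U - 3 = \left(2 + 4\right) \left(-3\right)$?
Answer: $326$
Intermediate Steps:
$U = -15$ ($U = 3 + \left(2 + 4\right) \left(-3\right) = 3 + 6 \left(-3\right) = 3 - 18 = -15$)
$O{\left(Y \right)} = \left(-15 + Y\right) \left(9 + Y\right)$ ($O{\left(Y \right)} = \left(Y + 9\right) \left(Y - 15\right) = \left(9 + Y\right) \left(-15 + Y\right) = \left(-15 + Y\right) \left(9 + Y\right)$)
$O{\left(-2 \right)} + 445 = \left(-135 + \left(-2\right)^{2} - -12\right) + 445 = \left(-135 + 4 + 12\right) + 445 = -119 + 445 = 326$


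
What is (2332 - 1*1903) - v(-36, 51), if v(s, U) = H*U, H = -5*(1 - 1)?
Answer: 429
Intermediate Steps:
H = 0 (H = -5*0 = 0)
v(s, U) = 0 (v(s, U) = 0*U = 0)
(2332 - 1*1903) - v(-36, 51) = (2332 - 1*1903) - 1*0 = (2332 - 1903) + 0 = 429 + 0 = 429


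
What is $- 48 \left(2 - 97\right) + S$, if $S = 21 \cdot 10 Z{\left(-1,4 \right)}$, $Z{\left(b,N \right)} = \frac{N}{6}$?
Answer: $4700$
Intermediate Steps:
$Z{\left(b,N \right)} = \frac{N}{6}$ ($Z{\left(b,N \right)} = N \frac{1}{6} = \frac{N}{6}$)
$S = 140$ ($S = 21 \cdot 10 \cdot \frac{1}{6} \cdot 4 = 210 \cdot \frac{2}{3} = 140$)
$- 48 \left(2 - 97\right) + S = - 48 \left(2 - 97\right) + 140 = \left(-48\right) \left(-95\right) + 140 = 4560 + 140 = 4700$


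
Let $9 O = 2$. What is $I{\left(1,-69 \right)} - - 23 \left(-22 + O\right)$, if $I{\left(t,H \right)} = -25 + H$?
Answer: $- \frac{5354}{9} \approx -594.89$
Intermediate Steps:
$O = \frac{2}{9}$ ($O = \frac{1}{9} \cdot 2 = \frac{2}{9} \approx 0.22222$)
$I{\left(1,-69 \right)} - - 23 \left(-22 + O\right) = \left(-25 - 69\right) - - 23 \left(-22 + \frac{2}{9}\right) = -94 - \left(-23\right) \left(- \frac{196}{9}\right) = -94 - \frac{4508}{9} = - \frac{5354}{9}$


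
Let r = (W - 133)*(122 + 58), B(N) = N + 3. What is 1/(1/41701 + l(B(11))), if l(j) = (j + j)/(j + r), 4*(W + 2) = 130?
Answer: -17472719/26118 ≈ -668.99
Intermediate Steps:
B(N) = 3 + N
W = 61/2 (W = -2 + (1/4)*130 = -2 + 65/2 = 61/2 ≈ 30.500)
r = -18450 (r = (61/2 - 133)*(122 + 58) = -205/2*180 = -18450)
l(j) = 2*j/(-18450 + j) (l(j) = (j + j)/(j - 18450) = (2*j)/(-18450 + j) = 2*j/(-18450 + j))
1/(1/41701 + l(B(11))) = 1/(1/41701 + 2*(3 + 11)/(-18450 + (3 + 11))) = 1/(1/41701 + 2*14/(-18450 + 14)) = 1/(1/41701 + 2*14/(-18436)) = 1/(1/41701 + 2*14*(-1/18436)) = 1/(1/41701 - 7/4609) = 1/(-26118/17472719) = -17472719/26118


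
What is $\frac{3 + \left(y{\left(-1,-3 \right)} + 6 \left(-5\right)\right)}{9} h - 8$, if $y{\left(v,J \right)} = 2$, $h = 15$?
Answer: $- \frac{149}{3} \approx -49.667$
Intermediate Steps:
$\frac{3 + \left(y{\left(-1,-3 \right)} + 6 \left(-5\right)\right)}{9} h - 8 = \frac{3 + \left(2 + 6 \left(-5\right)\right)}{9} \cdot 15 - 8 = \left(3 + \left(2 - 30\right)\right) \frac{1}{9} \cdot 15 - 8 = \left(3 - 28\right) \frac{1}{9} \cdot 15 - 8 = \left(-25\right) \frac{1}{9} \cdot 15 - 8 = \left(- \frac{25}{9}\right) 15 - 8 = - \frac{125}{3} - 8 = - \frac{149}{3}$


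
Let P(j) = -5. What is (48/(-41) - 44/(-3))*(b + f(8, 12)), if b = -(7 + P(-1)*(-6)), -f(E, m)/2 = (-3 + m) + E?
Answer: -117860/123 ≈ -958.21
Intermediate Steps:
f(E, m) = 6 - 2*E - 2*m (f(E, m) = -2*((-3 + m) + E) = -2*(-3 + E + m) = 6 - 2*E - 2*m)
b = -37 (b = -(7 - 5*(-6)) = -(7 + 30) = -1*37 = -37)
(48/(-41) - 44/(-3))*(b + f(8, 12)) = (48/(-41) - 44/(-3))*(-37 + (6 - 2*8 - 2*12)) = (48*(-1/41) - 44*(-1/3))*(-37 + (6 - 16 - 24)) = (-48/41 + 44/3)*(-37 - 34) = (1660/123)*(-71) = -117860/123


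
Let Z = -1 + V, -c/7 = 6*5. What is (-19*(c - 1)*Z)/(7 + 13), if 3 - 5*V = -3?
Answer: 4009/100 ≈ 40.090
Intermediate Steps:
V = 6/5 (V = 3/5 - 1/5*(-3) = 3/5 + 3/5 = 6/5 ≈ 1.2000)
c = -210 (c = -42*5 = -7*30 = -210)
Z = 1/5 (Z = -1 + 6/5 = 1/5 ≈ 0.20000)
(-19*(c - 1)*Z)/(7 + 13) = (-19*(-210 - 1)/5)/(7 + 13) = -(-4009)/5/20 = -19*(-211/5)*(1/20) = (4009/5)*(1/20) = 4009/100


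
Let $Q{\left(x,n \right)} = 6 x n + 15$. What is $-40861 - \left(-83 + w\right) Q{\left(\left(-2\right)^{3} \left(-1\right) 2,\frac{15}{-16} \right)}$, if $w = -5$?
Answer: $-47461$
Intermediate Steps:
$Q{\left(x,n \right)} = 15 + 6 n x$ ($Q{\left(x,n \right)} = 6 n x + 15 = 15 + 6 n x$)
$-40861 - \left(-83 + w\right) Q{\left(\left(-2\right)^{3} \left(-1\right) 2,\frac{15}{-16} \right)} = -40861 - \left(-83 - 5\right) \left(15 + 6 \frac{15}{-16} \left(-2\right)^{3} \left(-1\right) 2\right) = -40861 - - 88 \left(15 + 6 \cdot 15 \left(- \frac{1}{16}\right) \left(-8\right) \left(-1\right) 2\right) = -40861 - - 88 \left(15 + 6 \left(- \frac{15}{16}\right) 8 \cdot 2\right) = -40861 - - 88 \left(15 + 6 \left(- \frac{15}{16}\right) 16\right) = -40861 - - 88 \left(15 - 90\right) = -40861 - \left(-88\right) \left(-75\right) = -40861 - 6600 = -47461$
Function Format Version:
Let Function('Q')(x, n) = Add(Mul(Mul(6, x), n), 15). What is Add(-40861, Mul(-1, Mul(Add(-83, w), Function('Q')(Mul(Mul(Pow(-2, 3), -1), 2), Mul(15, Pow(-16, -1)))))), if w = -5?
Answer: -47461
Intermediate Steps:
Function('Q')(x, n) = Add(15, Mul(6, n, x)) (Function('Q')(x, n) = Add(Mul(6, n, x), 15) = Add(15, Mul(6, n, x)))
Add(-40861, Mul(-1, Mul(Add(-83, w), Function('Q')(Mul(Mul(Pow(-2, 3), -1), 2), Mul(15, Pow(-16, -1)))))) = Add(-40861, Mul(-1, Mul(Add(-83, -5), Add(15, Mul(6, Mul(15, Pow(-16, -1)), Mul(Mul(Pow(-2, 3), -1), 2)))))) = Add(-40861, Mul(-1, Mul(-88, Add(15, Mul(6, Mul(15, Rational(-1, 16)), Mul(Mul(-8, -1), 2)))))) = Add(-40861, Mul(-1, Mul(-88, Add(15, Mul(6, Rational(-15, 16), Mul(8, 2)))))) = Add(-40861, Mul(-1, Mul(-88, Add(15, Mul(6, Rational(-15, 16), 16))))) = Add(-40861, Mul(-1, Mul(-88, Add(15, -90)))) = Add(-40861, Mul(-1, Mul(-88, -75))) = Add(-40861, Mul(-1, 6600)) = Add(-40861, -6600) = -47461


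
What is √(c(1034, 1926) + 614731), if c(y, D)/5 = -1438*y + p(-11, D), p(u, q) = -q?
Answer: 17*I*√23631 ≈ 2613.3*I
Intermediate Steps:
c(y, D) = -7190*y - 5*D (c(y, D) = 5*(-1438*y - D) = 5*(-D - 1438*y) = -7190*y - 5*D)
√(c(1034, 1926) + 614731) = √((-7190*1034 - 5*1926) + 614731) = √((-7434460 - 9630) + 614731) = √(-7444090 + 614731) = √(-6829359) = 17*I*√23631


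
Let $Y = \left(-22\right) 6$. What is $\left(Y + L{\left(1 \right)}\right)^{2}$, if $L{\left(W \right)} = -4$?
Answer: $18496$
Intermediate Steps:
$Y = -132$
$\left(Y + L{\left(1 \right)}\right)^{2} = \left(-132 - 4\right)^{2} = \left(-136\right)^{2} = 18496$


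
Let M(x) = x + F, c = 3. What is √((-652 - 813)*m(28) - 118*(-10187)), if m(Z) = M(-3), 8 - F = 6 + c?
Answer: 3*√134214 ≈ 1099.1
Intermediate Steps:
F = -1 (F = 8 - (6 + 3) = 8 - 1*9 = 8 - 9 = -1)
M(x) = -1 + x (M(x) = x - 1 = -1 + x)
m(Z) = -4 (m(Z) = -1 - 3 = -4)
√((-652 - 813)*m(28) - 118*(-10187)) = √((-652 - 813)*(-4) - 118*(-10187)) = √(-1465*(-4) + 1202066) = √(5860 + 1202066) = √1207926 = 3*√134214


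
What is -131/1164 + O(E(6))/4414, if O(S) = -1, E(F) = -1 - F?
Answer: -289699/2568948 ≈ -0.11277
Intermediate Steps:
-131/1164 + O(E(6))/4414 = -131/1164 - 1/4414 = -289699/2568948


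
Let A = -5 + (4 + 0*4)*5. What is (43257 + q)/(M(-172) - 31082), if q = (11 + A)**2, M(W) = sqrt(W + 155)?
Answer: -1365525506/966090741 - 43933*I*sqrt(17)/966090741 ≈ -1.4135 - 0.0001875*I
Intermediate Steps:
A = 15 (A = -5 + (4 + 0)*5 = -5 + 4*5 = -5 + 20 = 15)
M(W) = sqrt(155 + W)
q = 676 (q = (11 + 15)**2 = 26**2 = 676)
(43257 + q)/(M(-172) - 31082) = (43257 + 676)/(sqrt(155 - 172) - 31082) = 43933/(sqrt(-17) - 31082) = 43933/(I*sqrt(17) - 31082) = 43933/(-31082 + I*sqrt(17))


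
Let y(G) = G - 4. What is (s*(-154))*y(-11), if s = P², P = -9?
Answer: 187110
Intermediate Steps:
y(G) = -4 + G
s = 81 (s = (-9)² = 81)
(s*(-154))*y(-11) = (81*(-154))*(-4 - 11) = -12474*(-15) = 187110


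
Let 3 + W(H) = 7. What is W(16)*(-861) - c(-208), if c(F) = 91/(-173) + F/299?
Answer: -13698815/3979 ≈ -3442.8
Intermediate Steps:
W(H) = 4 (W(H) = -3 + 7 = 4)
c(F) = -91/173 + F/299 (c(F) = 91*(-1/173) + F*(1/299) = -91/173 + F/299)
W(16)*(-861) - c(-208) = 4*(-861) - (-91/173 + (1/299)*(-208)) = -3444 - (-91/173 - 16/23) = -3444 - 1*(-4861/3979) = -3444 + 4861/3979 = -13698815/3979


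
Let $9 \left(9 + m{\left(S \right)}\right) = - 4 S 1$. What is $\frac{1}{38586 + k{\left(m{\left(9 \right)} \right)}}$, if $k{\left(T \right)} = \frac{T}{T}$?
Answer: $\frac{1}{38587} \approx 2.5915 \cdot 10^{-5}$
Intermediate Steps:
$m{\left(S \right)} = -9 - \frac{4 S}{9}$ ($m{\left(S \right)} = -9 + \frac{- 4 S 1}{9} = -9 + \frac{\left(-4\right) S}{9} = -9 - \frac{4 S}{9}$)
$k{\left(T \right)} = 1$
$\frac{1}{38586 + k{\left(m{\left(9 \right)} \right)}} = \frac{1}{38586 + 1} = \frac{1}{38587}$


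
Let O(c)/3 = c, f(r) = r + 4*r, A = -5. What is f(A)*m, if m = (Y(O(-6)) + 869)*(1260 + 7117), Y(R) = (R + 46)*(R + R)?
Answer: 29110075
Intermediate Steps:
f(r) = 5*r
O(c) = 3*c
Y(R) = 2*R*(46 + R) (Y(R) = (46 + R)*(2*R) = 2*R*(46 + R))
m = -1164403 (m = (2*(3*(-6))*(46 + 3*(-6)) + 869)*(1260 + 7117) = (2*(-18)*(46 - 18) + 869)*8377 = (2*(-18)*28 + 869)*8377 = (-1008 + 869)*8377 = -139*8377 = -1164403)
f(A)*m = (5*(-5))*(-1164403) = -25*(-1164403) = 29110075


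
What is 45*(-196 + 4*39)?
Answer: -1800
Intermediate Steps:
45*(-196 + 4*39) = 45*(-196 + 156) = 45*(-40) = -1800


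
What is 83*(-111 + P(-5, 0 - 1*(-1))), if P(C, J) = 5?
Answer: -8798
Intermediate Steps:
83*(-111 + P(-5, 0 - 1*(-1))) = 83*(-111 + 5) = 83*(-106) = -8798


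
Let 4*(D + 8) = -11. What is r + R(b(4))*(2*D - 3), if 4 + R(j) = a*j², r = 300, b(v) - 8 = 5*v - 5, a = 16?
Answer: -206970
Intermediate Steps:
b(v) = 3 + 5*v (b(v) = 8 + (5*v - 5) = 8 + (-5 + 5*v) = 3 + 5*v)
D = -43/4 (D = -8 + (¼)*(-11) = -8 - 11/4 = -43/4 ≈ -10.750)
R(j) = -4 + 16*j²
r + R(b(4))*(2*D - 3) = 300 + (-4 + 16*(3 + 5*4)²)*(2*(-43/4) - 3) = 300 + (-4 + 16*(3 + 20)²)*(-43/2 - 3) = 300 + (-4 + 16*23²)*(-49/2) = 300 + (-4 + 16*529)*(-49/2) = 300 + (-4 + 8464)*(-49/2) = 300 + 8460*(-49/2) = 300 - 207270 = -206970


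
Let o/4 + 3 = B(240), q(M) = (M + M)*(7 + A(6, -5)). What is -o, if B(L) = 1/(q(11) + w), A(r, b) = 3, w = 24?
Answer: 731/61 ≈ 11.984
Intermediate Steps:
q(M) = 20*M (q(M) = (M + M)*(7 + 3) = (2*M)*10 = 20*M)
B(L) = 1/244 (B(L) = 1/(20*11 + 24) = 1/(220 + 24) = 1/244)
o = -731/61 (o = -12 + 4*(1/244) = -12 + 1/61 = -731/61 ≈ -11.984)
-o = -1*(-731/61) = 731/61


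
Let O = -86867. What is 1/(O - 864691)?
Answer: -1/951558 ≈ -1.0509e-6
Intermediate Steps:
1/(O - 864691) = 1/(-86867 - 864691) = 1/(-951558) = -1/951558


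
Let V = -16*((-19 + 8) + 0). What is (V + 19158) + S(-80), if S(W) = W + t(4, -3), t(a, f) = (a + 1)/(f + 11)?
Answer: 154037/8 ≈ 19255.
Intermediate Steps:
V = 176 (V = -16*(-11 + 0) = -16*(-11) = 176)
t(a, f) = (1 + a)/(11 + f)
S(W) = 5/8 + W (S(W) = W + (1 + 4)/(11 - 3) = W + 5/8 = 5/8 + W)
(V + 19158) + S(-80) = (176 + 19158) + (5/8 - 80) = 19334 - 635/8 = 154037/8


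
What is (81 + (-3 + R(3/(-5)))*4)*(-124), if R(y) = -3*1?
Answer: -7068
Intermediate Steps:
R(y) = -3
(81 + (-3 + R(3/(-5)))*4)*(-124) = (81 + (-3 - 3)*4)*(-124) = (81 - 6*4)*(-124) = (81 - 24)*(-124) = 57*(-124) = -7068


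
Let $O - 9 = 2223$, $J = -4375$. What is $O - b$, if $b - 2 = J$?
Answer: $6605$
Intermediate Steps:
$b = -4373$ ($b = 2 - 4375 = -4373$)
$O = 2232$ ($O = 9 + 2223 = 2232$)
$O - b = 2232 - -4373 = 2232 + 4373 = 6605$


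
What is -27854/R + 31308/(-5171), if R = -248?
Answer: 68134325/641204 ≈ 106.26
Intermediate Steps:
-27854/R + 31308/(-5171) = -27854/(-248) + 31308/(-5171) = -27854*(-1/248) + 31308*(-1/5171) = 13927/124 - 31308/5171 = 68134325/641204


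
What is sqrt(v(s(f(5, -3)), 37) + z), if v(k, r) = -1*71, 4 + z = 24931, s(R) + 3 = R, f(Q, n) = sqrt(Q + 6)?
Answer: 2*sqrt(6214) ≈ 157.66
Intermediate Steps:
f(Q, n) = sqrt(6 + Q)
s(R) = -3 + R
z = 24927 (z = -4 + 24931 = 24927)
v(k, r) = -71
sqrt(v(s(f(5, -3)), 37) + z) = sqrt(-71 + 24927) = sqrt(24856) = 2*sqrt(6214)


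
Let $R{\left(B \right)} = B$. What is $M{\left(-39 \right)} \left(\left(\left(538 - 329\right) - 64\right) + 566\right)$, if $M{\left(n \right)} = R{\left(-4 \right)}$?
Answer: $-2844$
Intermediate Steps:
$M{\left(n \right)} = -4$
$M{\left(-39 \right)} \left(\left(\left(538 - 329\right) - 64\right) + 566\right) = - 4 \left(\left(\left(538 - 329\right) - 64\right) + 566\right) = - 4 \left(\left(209 - 64\right) + 566\right) = - 4 \left(145 + 566\right) = \left(-4\right) 711 = -2844$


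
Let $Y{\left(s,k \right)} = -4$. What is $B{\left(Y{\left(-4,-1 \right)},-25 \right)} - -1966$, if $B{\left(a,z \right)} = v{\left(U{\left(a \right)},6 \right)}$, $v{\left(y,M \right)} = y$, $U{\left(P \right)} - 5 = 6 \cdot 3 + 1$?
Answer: $1990$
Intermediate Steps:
$U{\left(P \right)} = 24$ ($U{\left(P \right)} = 5 + \left(6 \cdot 3 + 1\right) = 5 + \left(18 + 1\right) = 5 + 19 = 24$)
$B{\left(a,z \right)} = 24$
$B{\left(Y{\left(-4,-1 \right)},-25 \right)} - -1966 = 24 - -1966 = 24 + 1966 = 1990$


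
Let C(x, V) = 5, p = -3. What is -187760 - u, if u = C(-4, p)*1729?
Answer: -196405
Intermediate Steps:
u = 8645 (u = 5*1729 = 8645)
-187760 - u = -187760 - 1*8645 = -187760 - 8645 = -196405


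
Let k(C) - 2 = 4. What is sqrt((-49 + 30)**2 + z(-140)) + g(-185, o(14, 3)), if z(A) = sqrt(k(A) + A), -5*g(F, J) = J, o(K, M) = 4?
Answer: -4/5 + sqrt(361 + I*sqrt(134)) ≈ 18.202 + 0.30459*I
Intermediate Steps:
k(C) = 6 (k(C) = 2 + 4 = 6)
g(F, J) = -J/5
z(A) = sqrt(6 + A)
sqrt((-49 + 30)**2 + z(-140)) + g(-185, o(14, 3)) = sqrt((-49 + 30)**2 + sqrt(6 - 140)) - 1/5*4 = sqrt((-19)**2 + sqrt(-134)) - 4/5 = sqrt(361 + I*sqrt(134)) - 4/5 = -4/5 + sqrt(361 + I*sqrt(134))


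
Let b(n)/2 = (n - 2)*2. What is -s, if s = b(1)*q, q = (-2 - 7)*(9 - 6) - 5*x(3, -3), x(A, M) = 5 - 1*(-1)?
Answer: -228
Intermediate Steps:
x(A, M) = 6 (x(A, M) = 5 + 1 = 6)
b(n) = -8 + 4*n (b(n) = 2*((n - 2)*2) = 2*((-2 + n)*2) = 2*(-4 + 2*n) = -8 + 4*n)
q = -57 (q = (-2 - 7)*(9 - 6) - 5*6 = -9*3 - 30 = -27 - 30 = -57)
s = 228 (s = (-8 + 4*1)*(-57) = (-8 + 4)*(-57) = -4*(-57) = 228)
-s = -1*228 = -228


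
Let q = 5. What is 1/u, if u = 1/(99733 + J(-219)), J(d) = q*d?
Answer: 98638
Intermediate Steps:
J(d) = 5*d
u = 1/98638 (u = 1/(99733 + 5*(-219)) = 1/(99733 - 1095) = 1/98638 ≈ 1.0138e-5)
1/u = 1/(1/98638) = 98638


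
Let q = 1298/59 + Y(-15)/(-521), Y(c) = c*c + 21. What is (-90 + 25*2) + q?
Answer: -9624/521 ≈ -18.472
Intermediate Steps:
Y(c) = 21 + c² (Y(c) = c² + 21 = 21 + c²)
q = 11216/521 (q = 1298/59 + (21 + (-15)²)/(-521) = 1298*(1/59) + (21 + 225)*(-1/521) = 22 + 246*(-1/521) = 22 - 246/521 = 11216/521 ≈ 21.528)
(-90 + 25*2) + q = (-90 + 25*2) + 11216/521 = (-90 + 50) + 11216/521 = -40 + 11216/521 = -9624/521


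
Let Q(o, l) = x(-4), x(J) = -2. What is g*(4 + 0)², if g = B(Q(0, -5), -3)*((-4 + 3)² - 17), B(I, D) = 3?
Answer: -768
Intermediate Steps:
Q(o, l) = -2
g = -48 (g = 3*((-4 + 3)² - 17) = 3*((-1)² - 17) = 3*(1 - 17) = 3*(-16) = -48)
g*(4 + 0)² = -48*(4 + 0)² = -48*4² = -48*16 = -768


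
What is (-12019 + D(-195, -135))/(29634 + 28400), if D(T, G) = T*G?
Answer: 7153/29017 ≈ 0.24651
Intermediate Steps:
D(T, G) = G*T
(-12019 + D(-195, -135))/(29634 + 28400) = (-12019 - 135*(-195))/(29634 + 28400) = (-12019 + 26325)/58034 = 14306*(1/58034) = 7153/29017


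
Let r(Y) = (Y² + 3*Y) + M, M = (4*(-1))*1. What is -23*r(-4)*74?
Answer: 0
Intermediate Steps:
M = -4 (M = -4*1 = -4)
r(Y) = -4 + Y² + 3*Y (r(Y) = (Y² + 3*Y) - 4 = -4 + Y² + 3*Y)
-23*r(-4)*74 = -23*(-4 + (-4)² + 3*(-4))*74 = -23*(-4 + 16 - 12)*74 = -23*0*74 = 0*74 = 0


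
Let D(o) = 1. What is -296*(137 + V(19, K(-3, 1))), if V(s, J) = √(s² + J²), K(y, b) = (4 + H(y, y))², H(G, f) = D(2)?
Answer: -40552 - 296*√986 ≈ -49847.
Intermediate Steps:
H(G, f) = 1
K(y, b) = 25 (K(y, b) = (4 + 1)² = 5² = 25)
V(s, J) = √(J² + s²)
-296*(137 + V(19, K(-3, 1))) = -296*(137 + √(25² + 19²)) = -296*(137 + √(625 + 361)) = -296*(137 + √986) = -40552 - 296*√986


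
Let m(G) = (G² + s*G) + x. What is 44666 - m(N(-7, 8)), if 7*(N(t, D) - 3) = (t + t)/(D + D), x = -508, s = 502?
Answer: 2798239/64 ≈ 43723.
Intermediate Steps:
N(t, D) = 3 + t/(7*D) (N(t, D) = 3 + ((t + t)/(D + D))/7 = 3 + ((2*t)/((2*D)))/7 = 3 + ((2*t)*(1/(2*D)))/7 = 3 + (t/D)/7 = 3 + t/(7*D))
m(G) = -508 + G² + 502*G (m(G) = (G² + 502*G) - 508 = -508 + G² + 502*G)
44666 - m(N(-7, 8)) = 44666 - (-508 + (3 + (⅐)*(-7)/8)² + 502*(3 + (⅐)*(-7)/8)) = 44666 - (-508 + (3 + (⅐)*(-7)*(⅛))² + 502*(3 + (⅐)*(-7)*(⅛))) = 44666 - (-508 + (3 - ⅛)² + 502*(3 - ⅛)) = 44666 - (-508 + (23/8)² + 502*(23/8)) = 44666 - (-508 + 529/64 + 5773/4) = 44666 - 1*60385/64 = 44666 - 60385/64 = 2798239/64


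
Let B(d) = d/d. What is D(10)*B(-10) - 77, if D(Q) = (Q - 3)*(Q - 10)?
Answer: -77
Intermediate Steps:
B(d) = 1
D(Q) = (-10 + Q)*(-3 + Q) (D(Q) = (-3 + Q)*(-10 + Q) = (-10 + Q)*(-3 + Q))
D(10)*B(-10) - 77 = (30 + 10**2 - 13*10)*1 - 77 = (30 + 100 - 130)*1 - 77 = 0*1 - 77 = 0 - 77 = -77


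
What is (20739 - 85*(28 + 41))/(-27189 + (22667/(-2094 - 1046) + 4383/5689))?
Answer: -265701104040/485804803883 ≈ -0.54693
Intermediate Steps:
(20739 - 85*(28 + 41))/(-27189 + (22667/(-2094 - 1046) + 4383/5689)) = (20739 - 85*69)/(-27189 + (22667/(-3140) + 4383*(1/5689))) = (20739 - 5865)/(-27189 + (22667*(-1/3140) + 4383/5689)) = 14874/(-27189 + (-22667/3140 + 4383/5689)) = 14874/(-27189 - 115189943/17863460) = 14874/(-485804803883/17863460) = 14874*(-17863460/485804803883) = -265701104040/485804803883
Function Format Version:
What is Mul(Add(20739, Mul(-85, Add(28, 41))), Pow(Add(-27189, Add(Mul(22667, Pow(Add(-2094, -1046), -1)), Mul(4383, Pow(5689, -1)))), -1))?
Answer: Rational(-265701104040, 485804803883) ≈ -0.54693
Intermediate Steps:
Mul(Add(20739, Mul(-85, Add(28, 41))), Pow(Add(-27189, Add(Mul(22667, Pow(Add(-2094, -1046), -1)), Mul(4383, Pow(5689, -1)))), -1)) = Mul(Add(20739, Mul(-85, 69)), Pow(Add(-27189, Add(Mul(22667, Pow(-3140, -1)), Mul(4383, Rational(1, 5689)))), -1)) = Mul(Add(20739, -5865), Pow(Add(-27189, Add(Mul(22667, Rational(-1, 3140)), Rational(4383, 5689))), -1)) = Mul(14874, Pow(Add(-27189, Add(Rational(-22667, 3140), Rational(4383, 5689))), -1)) = Mul(14874, Pow(Add(-27189, Rational(-115189943, 17863460)), -1)) = Mul(14874, Pow(Rational(-485804803883, 17863460), -1)) = Mul(14874, Rational(-17863460, 485804803883)) = Rational(-265701104040, 485804803883)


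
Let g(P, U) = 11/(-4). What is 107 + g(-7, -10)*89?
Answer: -551/4 ≈ -137.75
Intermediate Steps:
g(P, U) = -11/4 (g(P, U) = 11*(-¼) = -11/4)
107 + g(-7, -10)*89 = 107 - 11/4*89 = 107 - 979/4 = -551/4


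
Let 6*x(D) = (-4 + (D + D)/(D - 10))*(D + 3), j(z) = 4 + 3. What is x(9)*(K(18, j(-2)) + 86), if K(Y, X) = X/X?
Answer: -3828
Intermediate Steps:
j(z) = 7
K(Y, X) = 1
x(D) = (-4 + 2*D/(-10 + D))*(3 + D)/6 (x(D) = ((-4 + (D + D)/(D - 10))*(D + 3))/6 = ((-4 + (2*D)/(-10 + D))*(3 + D))/6 = ((-4 + 2*D/(-10 + D))*(3 + D))/6 = (-4 + 2*D/(-10 + D))*(3 + D)/6)
x(9)*(K(18, j(-2)) + 86) = ((60 - 1*9**2 + 17*9)/(3*(-10 + 9)))*(1 + 86) = ((1/3)*(60 - 1*81 + 153)/(-1))*87 = ((1/3)*(-1)*(60 - 81 + 153))*87 = ((1/3)*(-1)*132)*87 = -44*87 = -3828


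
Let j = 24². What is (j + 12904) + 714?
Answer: 14194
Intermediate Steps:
j = 576
(j + 12904) + 714 = (576 + 12904) + 714 = 13480 + 714 = 14194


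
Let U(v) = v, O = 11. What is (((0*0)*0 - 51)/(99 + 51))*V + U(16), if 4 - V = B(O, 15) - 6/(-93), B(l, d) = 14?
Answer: 15052/775 ≈ 19.422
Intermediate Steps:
V = -312/31 (V = 4 - (14 - 6/(-93)) = 4 - (14 - 6*(-1/93)) = 4 - (14 + 2/31) = 4 - 1*436/31 = 4 - 436/31 = -312/31 ≈ -10.065)
(((0*0)*0 - 51)/(99 + 51))*V + U(16) = (((0*0)*0 - 51)/(99 + 51))*(-312/31) + 16 = ((0*0 - 51)/150)*(-312/31) + 16 = ((0 - 51)*(1/150))*(-312/31) + 16 = -51*1/150*(-312/31) + 16 = -17/50*(-312/31) + 16 = 2652/775 + 16 = 15052/775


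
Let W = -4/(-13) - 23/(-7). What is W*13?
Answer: 327/7 ≈ 46.714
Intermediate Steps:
W = 327/91 (W = -4*(-1/13) - 23*(-1/7) = 4/13 + 23/7 = 327/91 ≈ 3.5934)
W*13 = (327/91)*13 = 327/7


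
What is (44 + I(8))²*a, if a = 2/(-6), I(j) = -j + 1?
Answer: -1369/3 ≈ -456.33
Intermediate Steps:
I(j) = 1 - j
a = -⅓ (a = 2*(-⅙) = -⅓ ≈ -0.33333)
(44 + I(8))²*a = (44 + (1 - 1*8))²*(-⅓) = (44 + (1 - 8))²*(-⅓) = (44 - 7)²*(-⅓) = 37²*(-⅓) = 1369*(-⅓) = -1369/3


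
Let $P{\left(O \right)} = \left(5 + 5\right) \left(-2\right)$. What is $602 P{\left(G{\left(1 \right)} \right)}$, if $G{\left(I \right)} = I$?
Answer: $-12040$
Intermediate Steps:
$P{\left(O \right)} = -20$ ($P{\left(O \right)} = 10 \left(-2\right) = -20$)
$602 P{\left(G{\left(1 \right)} \right)} = 602 \left(-20\right) = -12040$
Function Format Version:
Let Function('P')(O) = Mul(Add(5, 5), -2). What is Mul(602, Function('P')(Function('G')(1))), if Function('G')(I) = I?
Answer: -12040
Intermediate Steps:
Function('P')(O) = -20 (Function('P')(O) = Mul(10, -2) = -20)
Mul(602, Function('P')(Function('G')(1))) = Mul(602, -20) = -12040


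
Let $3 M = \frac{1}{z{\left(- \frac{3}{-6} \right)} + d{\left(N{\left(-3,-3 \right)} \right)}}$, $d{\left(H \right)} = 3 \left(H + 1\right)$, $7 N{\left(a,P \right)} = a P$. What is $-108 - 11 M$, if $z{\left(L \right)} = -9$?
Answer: $- \frac{4783}{45} \approx -106.29$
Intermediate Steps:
$N{\left(a,P \right)} = \frac{P a}{7}$ ($N{\left(a,P \right)} = \frac{a P}{7} = \frac{P a}{7}$)
$d{\left(H \right)} = 3 + 3 H$ ($d{\left(H \right)} = 3 \left(1 + H\right) = 3 + 3 H$)
$M = - \frac{7}{45}$ ($M = \frac{1}{3 \left(-9 + \left(3 + 3 \cdot \frac{1}{7} \left(-3\right) \left(-3\right)\right)\right)} = \frac{1}{3 \left(-9 + \left(3 + 3 \cdot \frac{9}{7}\right)\right)} = \frac{1}{3 \left(-9 + \left(3 + \frac{27}{7}\right)\right)} = \frac{1}{3 \left(-9 + \frac{48}{7}\right)} = \frac{1}{3 \left(- \frac{15}{7}\right)} = \frac{1}{3} \left(- \frac{7}{15}\right) = - \frac{7}{45} \approx -0.15556$)
$-108 - 11 M = -108 - - \frac{77}{45} = -108 + \frac{77}{45} = - \frac{4783}{45}$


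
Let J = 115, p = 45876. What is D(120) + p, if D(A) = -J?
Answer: 45761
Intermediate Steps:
D(A) = -115 (D(A) = -1*115 = -115)
D(120) + p = -115 + 45876 = 45761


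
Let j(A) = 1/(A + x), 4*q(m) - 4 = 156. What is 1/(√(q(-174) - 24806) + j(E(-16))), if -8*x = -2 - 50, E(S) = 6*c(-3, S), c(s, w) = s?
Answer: -23/6550609 - 529*I*√24766/13101218 ≈ -3.5111e-6 - 0.0063544*I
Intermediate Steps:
q(m) = 40 (q(m) = 1 + (¼)*156 = 1 + 39 = 40)
E(S) = -18 (E(S) = 6*(-3) = -18)
x = 13/2 (x = -(-2 - 50)/8 = -⅛*(-52) = 13/2 ≈ 6.5000)
j(A) = 1/(13/2 + A) (j(A) = 1/(A + 13/2) = 1/(13/2 + A))
1/(√(q(-174) - 24806) + j(E(-16))) = 1/(√(40 - 24806) + 2/(13 + 2*(-18))) = 1/(√(-24766) + 2/(13 - 36)) = 1/(I*√24766 + 2/(-23)) = 1/(I*√24766 + 2*(-1/23)) = 1/(I*√24766 - 2/23) = 1/(-2/23 + I*√24766)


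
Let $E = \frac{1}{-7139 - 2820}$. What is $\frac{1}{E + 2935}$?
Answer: $\frac{9959}{29229664} \approx 0.00034072$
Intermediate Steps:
$E = - \frac{1}{9959}$ ($E = \frac{1}{-9959} = - \frac{1}{9959} \approx -0.00010041$)
$\frac{1}{E + 2935} = \frac{1}{- \frac{1}{9959} + 2935} = \frac{1}{\frac{29229664}{9959}} = \frac{9959}{29229664}$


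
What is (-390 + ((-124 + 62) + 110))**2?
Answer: 116964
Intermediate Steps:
(-390 + ((-124 + 62) + 110))**2 = (-390 + (-62 + 110))**2 = (-390 + 48)**2 = (-342)**2 = 116964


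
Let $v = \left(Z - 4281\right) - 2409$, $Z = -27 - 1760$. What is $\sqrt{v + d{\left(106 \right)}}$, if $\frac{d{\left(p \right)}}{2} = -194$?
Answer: $3 i \sqrt{985} \approx 94.154 i$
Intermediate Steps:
$Z = -1787$ ($Z = -27 - 1760 = -1787$)
$d{\left(p \right)} = -388$ ($d{\left(p \right)} = 2 \left(-194\right) = -388$)
$v = -8477$ ($v = \left(-1787 - 4281\right) - 2409 = -6068 - 2409 = -8477$)
$\sqrt{v + d{\left(106 \right)}} = \sqrt{-8477 - 388} = \sqrt{-8865} = 3 i \sqrt{985}$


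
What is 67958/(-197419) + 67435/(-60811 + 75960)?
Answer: 12283454523/2990700431 ≈ 4.1072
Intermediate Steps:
67958/(-197419) + 67435/(-60811 + 75960) = 67958*(-1/197419) + 67435/15149 = -67958/197419 + 67435*(1/15149) = -67958/197419 + 67435/15149 = 12283454523/2990700431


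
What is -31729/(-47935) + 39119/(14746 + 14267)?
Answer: 2795722742/1390738155 ≈ 2.0102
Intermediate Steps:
-31729/(-47935) + 39119/(14746 + 14267) = -31729*(-1/47935) + 39119/29013 = 31729/47935 + 39119*(1/29013) = 31729/47935 + 39119/29013 = 2795722742/1390738155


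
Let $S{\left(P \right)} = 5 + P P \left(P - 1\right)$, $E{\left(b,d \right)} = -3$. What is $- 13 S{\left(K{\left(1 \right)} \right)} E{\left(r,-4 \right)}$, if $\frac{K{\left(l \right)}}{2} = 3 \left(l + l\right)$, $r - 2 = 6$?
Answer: $61971$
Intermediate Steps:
$r = 8$ ($r = 2 + 6 = 8$)
$K{\left(l \right)} = 12 l$ ($K{\left(l \right)} = 2 \cdot 3 \left(l + l\right) = 2 \cdot 3 \cdot 2 l = 2 \cdot 6 l = 12 l$)
$S{\left(P \right)} = 5 + P^{2} \left(-1 + P\right)$ ($S{\left(P \right)} = 5 + P P \left(-1 + P\right) = 5 + P^{2} \left(-1 + P\right)$)
$- 13 S{\left(K{\left(1 \right)} \right)} E{\left(r,-4 \right)} = - 13 \left(5 + \left(12 \cdot 1\right)^{3} - \left(12 \cdot 1\right)^{2}\right) \left(-3\right) = - 13 \left(5 + 12^{3} - 12^{2}\right) \left(-3\right) = - 13 \left(5 + 1728 - 144\right) \left(-3\right) = \left(-13\right) 1589 \left(-3\right) = \left(-20657\right) \left(-3\right) = 61971$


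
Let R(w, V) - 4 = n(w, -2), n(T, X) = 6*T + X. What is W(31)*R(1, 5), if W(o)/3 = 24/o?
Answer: 576/31 ≈ 18.581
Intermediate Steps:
n(T, X) = X + 6*T
R(w, V) = 2 + 6*w (R(w, V) = 4 + (-2 + 6*w) = 2 + 6*w)
W(o) = 72/o (W(o) = 3*(24/o) = 72/o)
W(31)*R(1, 5) = (72/31)*(2 + 6*1) = (72*(1/31))*(2 + 6) = (72/31)*8 = 576/31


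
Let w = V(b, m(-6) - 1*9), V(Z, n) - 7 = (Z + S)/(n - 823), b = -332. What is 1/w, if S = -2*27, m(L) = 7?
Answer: 825/6161 ≈ 0.13391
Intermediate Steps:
S = -54
V(Z, n) = 7 + (-54 + Z)/(-823 + n) (V(Z, n) = 7 + (Z - 54)/(n - 823) = 7 + (-54 + Z)/(-823 + n))
w = 6161/825 (w = (-5815 - 332 + 7*(7 - 1*9))/(-823 + (7 - 1*9)) = (-5815 - 332 + 7*(7 - 9))/(-823 + (7 - 9)) = (-5815 - 332 + 7*(-2))/(-823 - 2) = (-5815 - 332 - 14)/(-825) = -1/825*(-6161) = 6161/825 ≈ 7.4679)
1/w = 1/(6161/825) = 825/6161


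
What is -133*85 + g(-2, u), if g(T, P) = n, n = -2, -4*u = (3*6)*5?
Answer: -11307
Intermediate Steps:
u = -45/2 (u = -3*6*5/4 = -9*5/2 = -¼*90 = -45/2 ≈ -22.500)
g(T, P) = -2
-133*85 + g(-2, u) = -133*85 - 2 = -11305 - 2 = -11307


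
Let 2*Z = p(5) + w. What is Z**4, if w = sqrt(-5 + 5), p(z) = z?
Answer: 625/16 ≈ 39.063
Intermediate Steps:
w = 0 (w = sqrt(0) = 0)
Z = 5/2 (Z = (5 + 0)/2 = (1/2)*5 = 5/2 ≈ 2.5000)
Z**4 = (5/2)**4 = 625/16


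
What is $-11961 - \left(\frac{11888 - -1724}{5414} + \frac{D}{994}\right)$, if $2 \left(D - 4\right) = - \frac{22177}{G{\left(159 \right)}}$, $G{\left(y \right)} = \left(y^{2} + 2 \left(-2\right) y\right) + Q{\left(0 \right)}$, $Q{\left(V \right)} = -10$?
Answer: $- \frac{1586047180792961}{132573646660} \approx -11964.0$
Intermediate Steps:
$G{\left(y \right)} = -10 + y^{2} - 4 y$ ($G{\left(y \right)} = \left(y^{2} + 2 \left(-2\right) y\right) - 10 = \left(y^{2} - 4 y\right) - 10 = -10 + y^{2} - 4 y$)
$D = \frac{174903}{49270}$ ($D = 4 + \frac{\left(-22177\right) \frac{1}{-10 + 159^{2} - 636}}{2} = 4 + \frac{\left(-22177\right) \frac{1}{-10 + 25281 - 636}}{2} = 4 + \frac{\left(-22177\right) \frac{1}{24635}}{2} = 4 + \frac{1}{2} \left(- \frac{22177}{24635}\right) = 4 - \frac{22177}{49270} = \frac{174903}{49270} \approx 3.5499$)
$-11961 - \left(\frac{11888 - -1724}{5414} + \frac{D}{994}\right) = -11961 - \left(\frac{11888 - -1724}{5414} + \frac{174903}{49270 \cdot 994}\right) = -11961 - \left(\left(11888 + 1724\right) \frac{1}{5414} + \frac{174903}{49270} \cdot \frac{1}{994}\right) = -11961 - \left(13612 \cdot \frac{1}{5414} + \frac{174903}{48974380}\right) = -11961 - \left(\frac{6806}{2707} + \frac{174903}{48974380}\right) = -11961 - \frac{333793092701}{132573646660} = - \frac{1586047180792961}{132573646660}$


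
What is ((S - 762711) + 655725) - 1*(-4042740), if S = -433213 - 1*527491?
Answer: 2975050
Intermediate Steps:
S = -960704 (S = -433213 - 527491 = -960704)
((S - 762711) + 655725) - 1*(-4042740) = ((-960704 - 762711) + 655725) - 1*(-4042740) = (-1723415 + 655725) + 4042740 = -1067690 + 4042740 = 2975050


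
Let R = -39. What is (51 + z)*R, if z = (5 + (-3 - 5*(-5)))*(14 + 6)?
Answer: -23049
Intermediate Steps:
z = 540 (z = (5 + (-3 + 25))*20 = (5 + 22)*20 = 27*20 = 540)
(51 + z)*R = (51 + 540)*(-39) = 591*(-39) = -23049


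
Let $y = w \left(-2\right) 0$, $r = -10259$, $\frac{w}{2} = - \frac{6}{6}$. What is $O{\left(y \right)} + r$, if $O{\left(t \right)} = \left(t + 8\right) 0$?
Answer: $-10259$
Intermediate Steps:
$w = -2$ ($w = 2 \left(- \frac{6}{6}\right) = 2 \left(\left(-6\right) \frac{1}{6}\right) = 2 \left(-1\right) = -2$)
$y = 0$ ($y = \left(-2\right) \left(-2\right) 0 = 4 \cdot 0 = 0$)
$O{\left(t \right)} = 0$ ($O{\left(t \right)} = \left(8 + t\right) 0 = 0$)
$O{\left(y \right)} + r = 0 - 10259 = -10259$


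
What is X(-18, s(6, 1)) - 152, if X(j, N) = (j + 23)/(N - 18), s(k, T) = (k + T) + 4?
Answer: -1069/7 ≈ -152.71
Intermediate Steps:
s(k, T) = 4 + T + k (s(k, T) = (T + k) + 4 = 4 + T + k)
X(j, N) = (23 + j)/(-18 + N)
X(-18, s(6, 1)) - 152 = (23 - 18)/(-18 + (4 + 1 + 6)) - 152 = 5/(-18 + 11) - 152 = 5/(-7) - 152 = -⅐*5 - 152 = -5/7 - 152 = -1069/7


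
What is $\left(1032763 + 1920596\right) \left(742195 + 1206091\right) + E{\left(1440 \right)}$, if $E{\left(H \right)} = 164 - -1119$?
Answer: $5753987993957$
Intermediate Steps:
$E{\left(H \right)} = 1283$ ($E{\left(H \right)} = 164 + 1119 = 1283$)
$\left(1032763 + 1920596\right) \left(742195 + 1206091\right) + E{\left(1440 \right)} = \left(1032763 + 1920596\right) \left(742195 + 1206091\right) + 1283 = 2953359 \cdot 1948286 + 1283 = 5753987992674 + 1283 = 5753987993957$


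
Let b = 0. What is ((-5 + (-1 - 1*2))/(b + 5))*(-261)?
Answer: 2088/5 ≈ 417.60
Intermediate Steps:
((-5 + (-1 - 1*2))/(b + 5))*(-261) = ((-5 + (-1 - 1*2))/(0 + 5))*(-261) = ((-5 + (-1 - 2))/5)*(-261) = ((-5 - 3)*(⅕))*(-261) = -8*⅕*(-261) = -8/5*(-261) = 2088/5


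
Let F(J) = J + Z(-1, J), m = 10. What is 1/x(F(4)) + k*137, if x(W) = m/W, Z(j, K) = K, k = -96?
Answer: -65756/5 ≈ -13151.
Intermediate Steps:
F(J) = 2*J (F(J) = J + J = 2*J)
x(W) = 10/W
1/x(F(4)) + k*137 = 1/(10/((2*4))) - 96*137 = 1/(10/8) - 13152 = 1/(10*(⅛)) - 13152 = 1/(5/4) - 13152 = ⅘ - 13152 = -65756/5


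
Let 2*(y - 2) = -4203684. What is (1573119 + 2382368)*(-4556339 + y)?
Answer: -26336340478173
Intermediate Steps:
y = -2101840 (y = 2 + (½)*(-4203684) = 2 - 2101842 = -2101840)
(1573119 + 2382368)*(-4556339 + y) = (1573119 + 2382368)*(-4556339 - 2101840) = 3955487*(-6658179) = -26336340478173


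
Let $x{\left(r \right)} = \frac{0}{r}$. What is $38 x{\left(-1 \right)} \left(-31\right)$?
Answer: $0$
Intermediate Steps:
$x{\left(r \right)} = 0$
$38 x{\left(-1 \right)} \left(-31\right) = 38 \cdot 0 \left(-31\right) = 0 \left(-31\right) = 0$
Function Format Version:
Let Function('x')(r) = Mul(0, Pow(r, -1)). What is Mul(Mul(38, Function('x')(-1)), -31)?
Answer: 0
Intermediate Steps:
Function('x')(r) = 0
Mul(Mul(38, Function('x')(-1)), -31) = Mul(Mul(38, 0), -31) = Mul(0, -31) = 0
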